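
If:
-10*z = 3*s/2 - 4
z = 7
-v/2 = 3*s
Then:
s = -44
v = 264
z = 7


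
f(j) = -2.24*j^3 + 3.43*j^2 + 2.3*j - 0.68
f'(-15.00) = -1612.60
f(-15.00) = 8296.57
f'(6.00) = -198.46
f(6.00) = -347.24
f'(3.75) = -66.48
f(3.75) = -61.95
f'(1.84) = -7.83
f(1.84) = 1.21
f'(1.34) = -0.57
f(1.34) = 3.17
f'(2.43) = -20.71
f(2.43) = -6.98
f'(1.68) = -5.14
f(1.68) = 2.24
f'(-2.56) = -59.30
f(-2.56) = 53.49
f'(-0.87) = -8.75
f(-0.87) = 1.39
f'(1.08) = 1.87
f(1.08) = 2.98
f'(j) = -6.72*j^2 + 6.86*j + 2.3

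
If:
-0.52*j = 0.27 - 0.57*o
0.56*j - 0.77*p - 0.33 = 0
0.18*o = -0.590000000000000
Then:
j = -4.11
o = -3.28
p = -3.42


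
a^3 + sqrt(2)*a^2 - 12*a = a*(a - 2*sqrt(2))*(a + 3*sqrt(2))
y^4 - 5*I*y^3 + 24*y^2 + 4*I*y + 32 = (y - 8*I)*(y - I)*(y + 2*I)^2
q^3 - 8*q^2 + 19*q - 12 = (q - 4)*(q - 3)*(q - 1)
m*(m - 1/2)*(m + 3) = m^3 + 5*m^2/2 - 3*m/2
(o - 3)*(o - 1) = o^2 - 4*o + 3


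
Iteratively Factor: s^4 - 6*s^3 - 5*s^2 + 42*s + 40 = (s - 5)*(s^3 - s^2 - 10*s - 8) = (s - 5)*(s - 4)*(s^2 + 3*s + 2) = (s - 5)*(s - 4)*(s + 2)*(s + 1)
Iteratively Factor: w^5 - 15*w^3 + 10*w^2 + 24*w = (w + 1)*(w^4 - w^3 - 14*w^2 + 24*w) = (w + 1)*(w + 4)*(w^3 - 5*w^2 + 6*w) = w*(w + 1)*(w + 4)*(w^2 - 5*w + 6) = w*(w - 3)*(w + 1)*(w + 4)*(w - 2)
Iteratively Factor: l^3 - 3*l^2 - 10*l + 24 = (l - 4)*(l^2 + l - 6) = (l - 4)*(l - 2)*(l + 3)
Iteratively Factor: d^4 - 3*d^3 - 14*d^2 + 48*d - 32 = (d - 2)*(d^3 - d^2 - 16*d + 16) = (d - 4)*(d - 2)*(d^2 + 3*d - 4) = (d - 4)*(d - 2)*(d - 1)*(d + 4)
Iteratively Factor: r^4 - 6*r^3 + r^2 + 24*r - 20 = (r + 2)*(r^3 - 8*r^2 + 17*r - 10) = (r - 5)*(r + 2)*(r^2 - 3*r + 2) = (r - 5)*(r - 1)*(r + 2)*(r - 2)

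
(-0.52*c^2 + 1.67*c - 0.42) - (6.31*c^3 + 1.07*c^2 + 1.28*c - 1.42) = -6.31*c^3 - 1.59*c^2 + 0.39*c + 1.0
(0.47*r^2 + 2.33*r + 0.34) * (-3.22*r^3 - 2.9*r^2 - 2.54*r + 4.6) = -1.5134*r^5 - 8.8656*r^4 - 9.0456*r^3 - 4.7422*r^2 + 9.8544*r + 1.564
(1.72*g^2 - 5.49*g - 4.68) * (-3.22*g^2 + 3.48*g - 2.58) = -5.5384*g^4 + 23.6634*g^3 - 8.4732*g^2 - 2.1222*g + 12.0744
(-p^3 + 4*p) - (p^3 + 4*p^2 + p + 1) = -2*p^3 - 4*p^2 + 3*p - 1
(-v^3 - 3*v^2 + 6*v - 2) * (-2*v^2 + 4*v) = 2*v^5 + 2*v^4 - 24*v^3 + 28*v^2 - 8*v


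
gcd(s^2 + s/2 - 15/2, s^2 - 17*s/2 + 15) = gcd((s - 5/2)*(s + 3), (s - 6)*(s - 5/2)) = s - 5/2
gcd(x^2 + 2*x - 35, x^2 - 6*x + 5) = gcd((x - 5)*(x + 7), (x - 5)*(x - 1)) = x - 5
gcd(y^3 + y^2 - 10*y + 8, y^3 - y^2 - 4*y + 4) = y^2 - 3*y + 2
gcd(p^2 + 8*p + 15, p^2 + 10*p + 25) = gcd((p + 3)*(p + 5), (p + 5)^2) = p + 5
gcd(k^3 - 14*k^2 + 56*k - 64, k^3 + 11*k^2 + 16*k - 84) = k - 2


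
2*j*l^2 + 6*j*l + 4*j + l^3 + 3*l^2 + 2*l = (2*j + l)*(l + 1)*(l + 2)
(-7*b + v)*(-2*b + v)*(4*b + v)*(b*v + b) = 56*b^4*v + 56*b^4 - 22*b^3*v^2 - 22*b^3*v - 5*b^2*v^3 - 5*b^2*v^2 + b*v^4 + b*v^3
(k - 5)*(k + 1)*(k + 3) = k^3 - k^2 - 17*k - 15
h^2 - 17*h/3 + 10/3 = (h - 5)*(h - 2/3)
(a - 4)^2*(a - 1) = a^3 - 9*a^2 + 24*a - 16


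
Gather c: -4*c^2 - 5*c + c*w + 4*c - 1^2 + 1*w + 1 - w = -4*c^2 + c*(w - 1)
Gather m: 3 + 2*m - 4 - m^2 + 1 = -m^2 + 2*m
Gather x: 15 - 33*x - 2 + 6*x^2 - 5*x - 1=6*x^2 - 38*x + 12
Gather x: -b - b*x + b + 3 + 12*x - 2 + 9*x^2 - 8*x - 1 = 9*x^2 + x*(4 - b)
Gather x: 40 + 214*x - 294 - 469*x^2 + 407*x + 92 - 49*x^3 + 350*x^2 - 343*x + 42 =-49*x^3 - 119*x^2 + 278*x - 120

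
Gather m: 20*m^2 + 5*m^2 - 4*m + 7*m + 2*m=25*m^2 + 5*m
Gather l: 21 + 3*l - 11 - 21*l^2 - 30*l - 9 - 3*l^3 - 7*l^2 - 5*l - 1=-3*l^3 - 28*l^2 - 32*l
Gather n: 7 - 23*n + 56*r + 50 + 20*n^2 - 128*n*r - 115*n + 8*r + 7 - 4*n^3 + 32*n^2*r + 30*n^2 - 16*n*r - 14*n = -4*n^3 + n^2*(32*r + 50) + n*(-144*r - 152) + 64*r + 64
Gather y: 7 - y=7 - y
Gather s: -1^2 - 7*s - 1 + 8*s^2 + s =8*s^2 - 6*s - 2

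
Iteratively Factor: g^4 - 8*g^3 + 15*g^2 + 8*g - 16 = (g - 1)*(g^3 - 7*g^2 + 8*g + 16) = (g - 4)*(g - 1)*(g^2 - 3*g - 4) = (g - 4)^2*(g - 1)*(g + 1)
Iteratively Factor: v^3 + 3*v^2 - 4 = (v + 2)*(v^2 + v - 2) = (v - 1)*(v + 2)*(v + 2)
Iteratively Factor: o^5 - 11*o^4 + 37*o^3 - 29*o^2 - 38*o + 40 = (o + 1)*(o^4 - 12*o^3 + 49*o^2 - 78*o + 40) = (o - 4)*(o + 1)*(o^3 - 8*o^2 + 17*o - 10) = (o - 4)*(o - 2)*(o + 1)*(o^2 - 6*o + 5) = (o - 5)*(o - 4)*(o - 2)*(o + 1)*(o - 1)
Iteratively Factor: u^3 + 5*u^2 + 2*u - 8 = (u - 1)*(u^2 + 6*u + 8) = (u - 1)*(u + 4)*(u + 2)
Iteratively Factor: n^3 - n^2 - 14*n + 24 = (n - 2)*(n^2 + n - 12) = (n - 2)*(n + 4)*(n - 3)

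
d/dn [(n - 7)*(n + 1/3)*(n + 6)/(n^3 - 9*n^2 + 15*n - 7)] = (-25*n - 31)/(3*(n^3 - 3*n^2 + 3*n - 1))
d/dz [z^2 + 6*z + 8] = 2*z + 6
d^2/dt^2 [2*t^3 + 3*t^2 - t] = 12*t + 6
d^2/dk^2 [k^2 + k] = 2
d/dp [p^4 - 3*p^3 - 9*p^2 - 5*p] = 4*p^3 - 9*p^2 - 18*p - 5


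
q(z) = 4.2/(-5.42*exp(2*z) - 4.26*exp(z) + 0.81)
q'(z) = 4.2*(10.84*exp(2*z) + 4.26*exp(z))/(-5.42*exp(2*z) - 4.26*exp(z) + 0.81)^2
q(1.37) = -0.04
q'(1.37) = 0.08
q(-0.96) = -2.60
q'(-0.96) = 5.18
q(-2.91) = 7.48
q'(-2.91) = 3.52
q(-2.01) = 29.60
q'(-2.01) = 159.64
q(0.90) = -0.10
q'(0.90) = 0.18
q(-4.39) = 5.55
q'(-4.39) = 0.40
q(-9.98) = 5.19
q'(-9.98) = 0.00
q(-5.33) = 5.32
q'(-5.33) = 0.14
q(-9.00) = 5.19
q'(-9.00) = 0.00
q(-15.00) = 5.19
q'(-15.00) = 0.00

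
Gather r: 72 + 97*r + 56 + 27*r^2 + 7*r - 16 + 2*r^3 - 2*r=2*r^3 + 27*r^2 + 102*r + 112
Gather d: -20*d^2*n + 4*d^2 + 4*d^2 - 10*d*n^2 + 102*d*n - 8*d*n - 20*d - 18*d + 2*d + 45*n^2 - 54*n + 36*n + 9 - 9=d^2*(8 - 20*n) + d*(-10*n^2 + 94*n - 36) + 45*n^2 - 18*n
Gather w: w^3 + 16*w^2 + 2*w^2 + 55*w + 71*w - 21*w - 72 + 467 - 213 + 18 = w^3 + 18*w^2 + 105*w + 200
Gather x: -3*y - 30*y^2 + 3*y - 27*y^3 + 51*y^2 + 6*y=-27*y^3 + 21*y^2 + 6*y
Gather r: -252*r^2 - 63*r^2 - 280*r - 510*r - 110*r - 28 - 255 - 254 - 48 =-315*r^2 - 900*r - 585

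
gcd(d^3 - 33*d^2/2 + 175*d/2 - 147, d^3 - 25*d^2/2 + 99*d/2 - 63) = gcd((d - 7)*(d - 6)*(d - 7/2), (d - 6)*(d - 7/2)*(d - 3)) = d^2 - 19*d/2 + 21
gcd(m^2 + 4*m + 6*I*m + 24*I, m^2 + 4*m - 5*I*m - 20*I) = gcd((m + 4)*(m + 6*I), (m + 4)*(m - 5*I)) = m + 4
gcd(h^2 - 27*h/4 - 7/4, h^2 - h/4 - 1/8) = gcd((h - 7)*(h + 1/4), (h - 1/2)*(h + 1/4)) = h + 1/4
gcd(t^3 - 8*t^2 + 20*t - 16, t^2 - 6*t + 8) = t^2 - 6*t + 8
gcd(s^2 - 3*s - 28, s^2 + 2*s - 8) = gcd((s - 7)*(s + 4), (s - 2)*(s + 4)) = s + 4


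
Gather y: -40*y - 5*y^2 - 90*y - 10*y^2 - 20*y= -15*y^2 - 150*y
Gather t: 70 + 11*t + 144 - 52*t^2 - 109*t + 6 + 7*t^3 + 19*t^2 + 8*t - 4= 7*t^3 - 33*t^2 - 90*t + 216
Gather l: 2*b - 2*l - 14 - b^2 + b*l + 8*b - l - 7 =-b^2 + 10*b + l*(b - 3) - 21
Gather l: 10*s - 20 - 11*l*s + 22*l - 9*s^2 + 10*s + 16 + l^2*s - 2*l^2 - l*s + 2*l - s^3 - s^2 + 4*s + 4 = l^2*(s - 2) + l*(24 - 12*s) - s^3 - 10*s^2 + 24*s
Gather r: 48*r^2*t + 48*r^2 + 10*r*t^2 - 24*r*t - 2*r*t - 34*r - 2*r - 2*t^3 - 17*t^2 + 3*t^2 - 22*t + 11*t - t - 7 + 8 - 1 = r^2*(48*t + 48) + r*(10*t^2 - 26*t - 36) - 2*t^3 - 14*t^2 - 12*t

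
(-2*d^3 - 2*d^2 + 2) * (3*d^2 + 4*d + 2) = -6*d^5 - 14*d^4 - 12*d^3 + 2*d^2 + 8*d + 4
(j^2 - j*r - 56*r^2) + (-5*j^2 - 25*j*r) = -4*j^2 - 26*j*r - 56*r^2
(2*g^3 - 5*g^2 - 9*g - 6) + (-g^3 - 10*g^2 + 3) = g^3 - 15*g^2 - 9*g - 3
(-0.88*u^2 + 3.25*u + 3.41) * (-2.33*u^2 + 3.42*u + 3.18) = 2.0504*u^4 - 10.5821*u^3 + 0.3713*u^2 + 21.9972*u + 10.8438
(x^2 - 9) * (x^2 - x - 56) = x^4 - x^3 - 65*x^2 + 9*x + 504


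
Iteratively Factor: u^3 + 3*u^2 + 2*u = (u)*(u^2 + 3*u + 2) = u*(u + 1)*(u + 2)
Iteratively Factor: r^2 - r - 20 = (r + 4)*(r - 5)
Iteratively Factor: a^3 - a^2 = (a)*(a^2 - a) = a^2*(a - 1)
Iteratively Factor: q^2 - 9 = (q + 3)*(q - 3)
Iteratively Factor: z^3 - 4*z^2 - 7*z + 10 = (z + 2)*(z^2 - 6*z + 5) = (z - 5)*(z + 2)*(z - 1)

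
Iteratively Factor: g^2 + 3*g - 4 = (g - 1)*(g + 4)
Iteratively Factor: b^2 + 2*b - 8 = (b - 2)*(b + 4)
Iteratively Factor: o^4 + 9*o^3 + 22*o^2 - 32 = (o - 1)*(o^3 + 10*o^2 + 32*o + 32) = (o - 1)*(o + 4)*(o^2 + 6*o + 8) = (o - 1)*(o + 4)^2*(o + 2)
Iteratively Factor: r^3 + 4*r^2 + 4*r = (r + 2)*(r^2 + 2*r) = (r + 2)^2*(r)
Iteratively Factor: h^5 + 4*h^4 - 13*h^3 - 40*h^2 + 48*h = (h + 4)*(h^4 - 13*h^2 + 12*h) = (h + 4)^2*(h^3 - 4*h^2 + 3*h) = (h - 3)*(h + 4)^2*(h^2 - h) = (h - 3)*(h - 1)*(h + 4)^2*(h)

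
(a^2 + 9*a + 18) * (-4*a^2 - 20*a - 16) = -4*a^4 - 56*a^3 - 268*a^2 - 504*a - 288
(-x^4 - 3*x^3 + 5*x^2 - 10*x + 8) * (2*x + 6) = -2*x^5 - 12*x^4 - 8*x^3 + 10*x^2 - 44*x + 48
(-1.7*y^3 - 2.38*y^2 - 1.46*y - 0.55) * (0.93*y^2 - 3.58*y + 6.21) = -1.581*y^5 + 3.8726*y^4 - 3.3944*y^3 - 10.0645*y^2 - 7.0976*y - 3.4155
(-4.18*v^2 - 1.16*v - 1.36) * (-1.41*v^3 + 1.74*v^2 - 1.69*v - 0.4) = 5.8938*v^5 - 5.6376*v^4 + 6.9634*v^3 + 1.266*v^2 + 2.7624*v + 0.544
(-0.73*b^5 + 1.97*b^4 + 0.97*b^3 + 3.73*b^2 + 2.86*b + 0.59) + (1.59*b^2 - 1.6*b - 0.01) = -0.73*b^5 + 1.97*b^4 + 0.97*b^3 + 5.32*b^2 + 1.26*b + 0.58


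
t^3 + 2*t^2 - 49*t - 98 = (t - 7)*(t + 2)*(t + 7)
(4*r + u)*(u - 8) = 4*r*u - 32*r + u^2 - 8*u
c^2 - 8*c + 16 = (c - 4)^2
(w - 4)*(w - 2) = w^2 - 6*w + 8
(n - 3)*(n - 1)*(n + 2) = n^3 - 2*n^2 - 5*n + 6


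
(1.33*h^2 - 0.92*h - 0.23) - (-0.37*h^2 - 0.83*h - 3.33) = 1.7*h^2 - 0.0900000000000001*h + 3.1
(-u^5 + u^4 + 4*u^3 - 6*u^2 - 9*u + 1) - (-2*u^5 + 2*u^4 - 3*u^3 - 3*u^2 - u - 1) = u^5 - u^4 + 7*u^3 - 3*u^2 - 8*u + 2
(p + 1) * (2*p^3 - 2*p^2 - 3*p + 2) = 2*p^4 - 5*p^2 - p + 2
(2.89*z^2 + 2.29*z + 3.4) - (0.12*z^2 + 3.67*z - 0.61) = 2.77*z^2 - 1.38*z + 4.01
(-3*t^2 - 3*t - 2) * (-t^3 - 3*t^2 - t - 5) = 3*t^5 + 12*t^4 + 14*t^3 + 24*t^2 + 17*t + 10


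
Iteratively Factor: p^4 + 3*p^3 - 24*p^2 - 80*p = (p + 4)*(p^3 - p^2 - 20*p) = p*(p + 4)*(p^2 - p - 20) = p*(p - 5)*(p + 4)*(p + 4)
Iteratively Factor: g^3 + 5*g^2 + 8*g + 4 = (g + 2)*(g^2 + 3*g + 2) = (g + 2)^2*(g + 1)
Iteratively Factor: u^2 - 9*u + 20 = (u - 5)*(u - 4)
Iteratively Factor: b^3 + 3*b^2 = (b)*(b^2 + 3*b) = b*(b + 3)*(b)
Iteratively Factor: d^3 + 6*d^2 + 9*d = (d)*(d^2 + 6*d + 9) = d*(d + 3)*(d + 3)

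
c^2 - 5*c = c*(c - 5)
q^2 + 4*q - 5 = (q - 1)*(q + 5)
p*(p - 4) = p^2 - 4*p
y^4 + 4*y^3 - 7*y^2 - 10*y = y*(y - 2)*(y + 1)*(y + 5)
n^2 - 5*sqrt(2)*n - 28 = (n - 7*sqrt(2))*(n + 2*sqrt(2))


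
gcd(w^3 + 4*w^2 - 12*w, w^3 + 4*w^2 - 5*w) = w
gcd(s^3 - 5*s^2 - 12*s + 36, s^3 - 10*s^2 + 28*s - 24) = s^2 - 8*s + 12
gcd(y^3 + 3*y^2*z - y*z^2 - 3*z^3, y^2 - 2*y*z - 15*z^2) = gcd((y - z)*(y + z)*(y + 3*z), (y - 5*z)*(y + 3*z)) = y + 3*z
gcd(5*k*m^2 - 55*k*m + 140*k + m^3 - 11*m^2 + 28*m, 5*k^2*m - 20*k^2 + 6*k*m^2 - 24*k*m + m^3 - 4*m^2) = 5*k*m - 20*k + m^2 - 4*m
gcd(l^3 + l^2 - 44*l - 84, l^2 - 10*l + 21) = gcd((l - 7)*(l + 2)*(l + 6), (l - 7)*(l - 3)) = l - 7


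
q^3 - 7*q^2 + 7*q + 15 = (q - 5)*(q - 3)*(q + 1)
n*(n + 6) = n^2 + 6*n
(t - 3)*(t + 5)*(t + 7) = t^3 + 9*t^2 - t - 105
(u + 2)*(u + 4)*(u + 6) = u^3 + 12*u^2 + 44*u + 48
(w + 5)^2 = w^2 + 10*w + 25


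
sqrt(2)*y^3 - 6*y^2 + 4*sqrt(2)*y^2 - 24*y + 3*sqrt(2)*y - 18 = (y + 3)*(y - 3*sqrt(2))*(sqrt(2)*y + sqrt(2))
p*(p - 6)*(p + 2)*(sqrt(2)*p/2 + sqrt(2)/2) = sqrt(2)*p^4/2 - 3*sqrt(2)*p^3/2 - 8*sqrt(2)*p^2 - 6*sqrt(2)*p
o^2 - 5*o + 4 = (o - 4)*(o - 1)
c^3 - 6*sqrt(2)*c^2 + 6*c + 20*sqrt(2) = (c - 5*sqrt(2))*(c - 2*sqrt(2))*(c + sqrt(2))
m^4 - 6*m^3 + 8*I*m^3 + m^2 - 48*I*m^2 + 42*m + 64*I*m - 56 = (m - 4)*(m - 2)*(m + I)*(m + 7*I)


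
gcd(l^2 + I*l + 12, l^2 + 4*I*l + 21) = l - 3*I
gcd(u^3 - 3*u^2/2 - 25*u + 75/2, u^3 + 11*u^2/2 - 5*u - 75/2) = u + 5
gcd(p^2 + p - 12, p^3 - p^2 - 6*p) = p - 3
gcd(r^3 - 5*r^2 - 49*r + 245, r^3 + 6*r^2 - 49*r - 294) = r^2 - 49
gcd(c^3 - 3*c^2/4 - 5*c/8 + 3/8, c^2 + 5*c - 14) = 1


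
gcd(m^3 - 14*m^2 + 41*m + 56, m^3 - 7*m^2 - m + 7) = m^2 - 6*m - 7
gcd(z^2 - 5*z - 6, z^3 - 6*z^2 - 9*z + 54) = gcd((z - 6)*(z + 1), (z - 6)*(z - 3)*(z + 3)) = z - 6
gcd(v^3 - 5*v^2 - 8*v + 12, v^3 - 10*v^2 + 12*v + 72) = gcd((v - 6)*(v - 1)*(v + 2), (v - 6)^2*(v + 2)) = v^2 - 4*v - 12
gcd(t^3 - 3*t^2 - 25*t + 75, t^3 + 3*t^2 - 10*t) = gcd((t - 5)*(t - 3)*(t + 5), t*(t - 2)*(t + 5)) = t + 5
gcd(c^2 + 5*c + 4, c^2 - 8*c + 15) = 1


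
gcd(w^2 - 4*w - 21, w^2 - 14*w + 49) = w - 7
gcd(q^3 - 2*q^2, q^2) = q^2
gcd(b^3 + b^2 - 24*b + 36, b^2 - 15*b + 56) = 1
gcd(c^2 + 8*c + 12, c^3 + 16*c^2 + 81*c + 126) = c + 6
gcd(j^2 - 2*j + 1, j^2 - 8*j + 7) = j - 1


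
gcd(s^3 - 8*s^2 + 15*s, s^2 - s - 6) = s - 3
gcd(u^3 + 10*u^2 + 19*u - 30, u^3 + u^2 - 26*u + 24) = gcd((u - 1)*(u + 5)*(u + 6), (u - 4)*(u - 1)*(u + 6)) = u^2 + 5*u - 6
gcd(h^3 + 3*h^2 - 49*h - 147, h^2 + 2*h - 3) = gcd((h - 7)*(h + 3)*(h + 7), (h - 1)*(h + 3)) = h + 3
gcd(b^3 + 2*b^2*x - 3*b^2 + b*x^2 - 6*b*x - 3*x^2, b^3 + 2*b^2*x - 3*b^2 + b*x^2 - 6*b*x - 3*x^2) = b^3 + 2*b^2*x - 3*b^2 + b*x^2 - 6*b*x - 3*x^2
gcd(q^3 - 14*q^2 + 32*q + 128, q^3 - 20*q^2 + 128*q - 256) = q^2 - 16*q + 64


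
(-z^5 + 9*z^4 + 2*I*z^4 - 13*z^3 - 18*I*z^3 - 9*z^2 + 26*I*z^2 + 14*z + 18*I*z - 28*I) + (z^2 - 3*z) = -z^5 + 9*z^4 + 2*I*z^4 - 13*z^3 - 18*I*z^3 - 8*z^2 + 26*I*z^2 + 11*z + 18*I*z - 28*I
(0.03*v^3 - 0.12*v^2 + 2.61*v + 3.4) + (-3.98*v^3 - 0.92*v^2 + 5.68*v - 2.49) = -3.95*v^3 - 1.04*v^2 + 8.29*v + 0.91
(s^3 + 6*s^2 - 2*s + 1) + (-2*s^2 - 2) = s^3 + 4*s^2 - 2*s - 1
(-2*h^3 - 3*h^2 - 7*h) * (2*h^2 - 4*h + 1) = -4*h^5 + 2*h^4 - 4*h^3 + 25*h^2 - 7*h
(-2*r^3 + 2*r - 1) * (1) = -2*r^3 + 2*r - 1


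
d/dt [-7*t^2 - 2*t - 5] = -14*t - 2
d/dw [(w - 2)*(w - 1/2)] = 2*w - 5/2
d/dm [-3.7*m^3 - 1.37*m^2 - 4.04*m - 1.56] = -11.1*m^2 - 2.74*m - 4.04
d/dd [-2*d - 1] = -2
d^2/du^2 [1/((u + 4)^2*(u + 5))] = 2*((u + 4)^2 + 2*(u + 4)*(u + 5) + 3*(u + 5)^2)/((u + 4)^4*(u + 5)^3)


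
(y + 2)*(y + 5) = y^2 + 7*y + 10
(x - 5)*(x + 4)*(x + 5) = x^3 + 4*x^2 - 25*x - 100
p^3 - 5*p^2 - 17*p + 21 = (p - 7)*(p - 1)*(p + 3)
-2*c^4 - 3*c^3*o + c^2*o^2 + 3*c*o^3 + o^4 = (-c + o)*(c + o)^2*(2*c + o)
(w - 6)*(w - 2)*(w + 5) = w^3 - 3*w^2 - 28*w + 60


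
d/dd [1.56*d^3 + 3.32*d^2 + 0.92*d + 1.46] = 4.68*d^2 + 6.64*d + 0.92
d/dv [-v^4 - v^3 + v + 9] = -4*v^3 - 3*v^2 + 1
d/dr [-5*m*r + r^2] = -5*m + 2*r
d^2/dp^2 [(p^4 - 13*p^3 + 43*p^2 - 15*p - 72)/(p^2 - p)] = 2*(p^6 - 3*p^5 + 3*p^4 + 15*p^3 - 216*p^2 + 216*p - 72)/(p^3*(p^3 - 3*p^2 + 3*p - 1))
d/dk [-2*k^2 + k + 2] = 1 - 4*k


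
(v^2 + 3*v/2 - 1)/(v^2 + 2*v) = (v - 1/2)/v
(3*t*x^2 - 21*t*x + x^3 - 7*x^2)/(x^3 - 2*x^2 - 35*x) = (3*t + x)/(x + 5)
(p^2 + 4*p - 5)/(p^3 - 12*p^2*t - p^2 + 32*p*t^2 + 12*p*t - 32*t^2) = (p + 5)/(p^2 - 12*p*t + 32*t^2)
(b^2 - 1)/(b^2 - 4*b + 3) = (b + 1)/(b - 3)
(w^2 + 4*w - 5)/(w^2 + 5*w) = (w - 1)/w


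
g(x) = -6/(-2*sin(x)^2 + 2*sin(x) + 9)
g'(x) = -6*(4*sin(x)*cos(x) - 2*cos(x))/(-2*sin(x)^2 + 2*sin(x) + 9)^2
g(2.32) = -0.64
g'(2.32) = 0.04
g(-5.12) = -0.66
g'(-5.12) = -0.05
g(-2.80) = -0.74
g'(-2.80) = -0.29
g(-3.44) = -0.64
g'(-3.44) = -0.05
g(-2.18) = -1.00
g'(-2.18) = -0.50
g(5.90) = -0.75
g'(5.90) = 0.31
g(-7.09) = -0.92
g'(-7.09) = 0.48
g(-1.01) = -1.02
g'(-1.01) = 0.50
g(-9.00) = -0.77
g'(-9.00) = -0.32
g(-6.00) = -0.64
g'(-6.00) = 0.06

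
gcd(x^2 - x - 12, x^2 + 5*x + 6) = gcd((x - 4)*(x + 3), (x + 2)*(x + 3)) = x + 3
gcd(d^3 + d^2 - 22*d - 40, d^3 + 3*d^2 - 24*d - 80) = d^2 - d - 20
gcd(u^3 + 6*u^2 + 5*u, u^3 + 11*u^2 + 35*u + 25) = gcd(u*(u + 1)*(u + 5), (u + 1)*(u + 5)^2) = u^2 + 6*u + 5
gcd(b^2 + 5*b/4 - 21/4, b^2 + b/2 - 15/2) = b + 3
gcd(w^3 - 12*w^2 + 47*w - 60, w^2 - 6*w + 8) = w - 4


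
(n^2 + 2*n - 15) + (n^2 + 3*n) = 2*n^2 + 5*n - 15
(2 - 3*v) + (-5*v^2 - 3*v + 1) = -5*v^2 - 6*v + 3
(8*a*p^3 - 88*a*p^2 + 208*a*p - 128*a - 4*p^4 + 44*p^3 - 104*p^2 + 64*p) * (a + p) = 8*a^2*p^3 - 88*a^2*p^2 + 208*a^2*p - 128*a^2 + 4*a*p^4 - 44*a*p^3 + 104*a*p^2 - 64*a*p - 4*p^5 + 44*p^4 - 104*p^3 + 64*p^2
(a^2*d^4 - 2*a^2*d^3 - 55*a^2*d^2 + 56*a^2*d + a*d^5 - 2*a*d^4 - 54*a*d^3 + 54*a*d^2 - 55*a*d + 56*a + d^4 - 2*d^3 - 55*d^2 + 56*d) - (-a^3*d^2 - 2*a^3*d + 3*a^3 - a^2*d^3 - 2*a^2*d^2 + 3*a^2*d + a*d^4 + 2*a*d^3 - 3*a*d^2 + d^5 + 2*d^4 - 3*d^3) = a^3*d^2 + 2*a^3*d - 3*a^3 + a^2*d^4 - a^2*d^3 - 53*a^2*d^2 + 53*a^2*d + a*d^5 - 3*a*d^4 - 56*a*d^3 + 57*a*d^2 - 55*a*d + 56*a - d^5 - d^4 + d^3 - 55*d^2 + 56*d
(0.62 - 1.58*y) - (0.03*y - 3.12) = 3.74 - 1.61*y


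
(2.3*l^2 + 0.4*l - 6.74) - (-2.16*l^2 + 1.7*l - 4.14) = 4.46*l^2 - 1.3*l - 2.6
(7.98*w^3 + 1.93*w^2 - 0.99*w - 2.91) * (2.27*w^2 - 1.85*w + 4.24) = 18.1146*w^5 - 10.3819*w^4 + 28.0174*w^3 + 3.409*w^2 + 1.1859*w - 12.3384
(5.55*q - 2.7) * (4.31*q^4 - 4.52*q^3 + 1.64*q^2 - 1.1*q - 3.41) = 23.9205*q^5 - 36.723*q^4 + 21.306*q^3 - 10.533*q^2 - 15.9555*q + 9.207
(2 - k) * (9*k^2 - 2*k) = -9*k^3 + 20*k^2 - 4*k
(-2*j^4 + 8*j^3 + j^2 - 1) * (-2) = 4*j^4 - 16*j^3 - 2*j^2 + 2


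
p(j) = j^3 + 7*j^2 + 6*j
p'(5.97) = 196.50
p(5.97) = 498.08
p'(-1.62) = -8.81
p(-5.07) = 19.19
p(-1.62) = 4.40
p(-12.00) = -792.00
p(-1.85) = 6.53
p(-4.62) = 23.08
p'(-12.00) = 270.00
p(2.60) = 80.50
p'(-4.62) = 5.35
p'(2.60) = 62.68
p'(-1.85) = -9.63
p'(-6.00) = 30.00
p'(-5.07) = 12.13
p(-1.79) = 5.95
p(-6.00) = 0.00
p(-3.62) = 22.57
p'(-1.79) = -9.45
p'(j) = 3*j^2 + 14*j + 6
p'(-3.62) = -5.37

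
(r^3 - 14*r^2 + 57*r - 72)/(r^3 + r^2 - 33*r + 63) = (r - 8)/(r + 7)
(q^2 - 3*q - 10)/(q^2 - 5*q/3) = 3*(q^2 - 3*q - 10)/(q*(3*q - 5))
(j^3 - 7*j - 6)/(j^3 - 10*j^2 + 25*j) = (j^3 - 7*j - 6)/(j*(j^2 - 10*j + 25))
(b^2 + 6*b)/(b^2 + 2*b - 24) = b/(b - 4)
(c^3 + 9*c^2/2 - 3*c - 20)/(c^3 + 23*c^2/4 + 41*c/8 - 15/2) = 4*(c - 2)/(4*c - 3)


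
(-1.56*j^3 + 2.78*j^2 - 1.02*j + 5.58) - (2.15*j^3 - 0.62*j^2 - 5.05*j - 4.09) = -3.71*j^3 + 3.4*j^2 + 4.03*j + 9.67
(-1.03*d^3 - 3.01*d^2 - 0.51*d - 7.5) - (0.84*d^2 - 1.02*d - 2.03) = -1.03*d^3 - 3.85*d^2 + 0.51*d - 5.47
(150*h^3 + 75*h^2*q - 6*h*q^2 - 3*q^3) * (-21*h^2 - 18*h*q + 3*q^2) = -3150*h^5 - 4275*h^4*q - 774*h^3*q^2 + 396*h^2*q^3 + 36*h*q^4 - 9*q^5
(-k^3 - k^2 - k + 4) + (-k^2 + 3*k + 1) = -k^3 - 2*k^2 + 2*k + 5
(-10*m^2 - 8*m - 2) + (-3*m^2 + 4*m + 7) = -13*m^2 - 4*m + 5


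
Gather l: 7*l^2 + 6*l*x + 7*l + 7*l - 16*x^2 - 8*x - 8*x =7*l^2 + l*(6*x + 14) - 16*x^2 - 16*x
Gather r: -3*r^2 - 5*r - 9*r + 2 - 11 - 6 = -3*r^2 - 14*r - 15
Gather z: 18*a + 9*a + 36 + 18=27*a + 54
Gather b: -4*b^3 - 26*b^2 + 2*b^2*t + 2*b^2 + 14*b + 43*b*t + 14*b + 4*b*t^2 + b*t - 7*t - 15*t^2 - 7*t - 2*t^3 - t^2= -4*b^3 + b^2*(2*t - 24) + b*(4*t^2 + 44*t + 28) - 2*t^3 - 16*t^2 - 14*t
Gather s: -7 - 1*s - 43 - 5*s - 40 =-6*s - 90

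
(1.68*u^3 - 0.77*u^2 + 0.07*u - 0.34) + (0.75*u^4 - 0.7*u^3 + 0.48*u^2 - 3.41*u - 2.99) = 0.75*u^4 + 0.98*u^3 - 0.29*u^2 - 3.34*u - 3.33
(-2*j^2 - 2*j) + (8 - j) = -2*j^2 - 3*j + 8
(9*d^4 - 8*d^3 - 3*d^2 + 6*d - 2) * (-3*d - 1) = -27*d^5 + 15*d^4 + 17*d^3 - 15*d^2 + 2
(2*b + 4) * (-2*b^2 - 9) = -4*b^3 - 8*b^2 - 18*b - 36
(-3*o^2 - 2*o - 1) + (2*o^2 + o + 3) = -o^2 - o + 2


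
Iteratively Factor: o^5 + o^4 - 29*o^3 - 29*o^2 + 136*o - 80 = (o - 1)*(o^4 + 2*o^3 - 27*o^2 - 56*o + 80) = (o - 5)*(o - 1)*(o^3 + 7*o^2 + 8*o - 16) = (o - 5)*(o - 1)^2*(o^2 + 8*o + 16) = (o - 5)*(o - 1)^2*(o + 4)*(o + 4)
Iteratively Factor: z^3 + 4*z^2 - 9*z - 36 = (z - 3)*(z^2 + 7*z + 12) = (z - 3)*(z + 4)*(z + 3)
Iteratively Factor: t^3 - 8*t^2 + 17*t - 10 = (t - 1)*(t^2 - 7*t + 10) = (t - 2)*(t - 1)*(t - 5)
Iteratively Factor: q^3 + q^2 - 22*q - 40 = (q + 4)*(q^2 - 3*q - 10) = (q - 5)*(q + 4)*(q + 2)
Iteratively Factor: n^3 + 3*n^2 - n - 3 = (n - 1)*(n^2 + 4*n + 3) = (n - 1)*(n + 3)*(n + 1)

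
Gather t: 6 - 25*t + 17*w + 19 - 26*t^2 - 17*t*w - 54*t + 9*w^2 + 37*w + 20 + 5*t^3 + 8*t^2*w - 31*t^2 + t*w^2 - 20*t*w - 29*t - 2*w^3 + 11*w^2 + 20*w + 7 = 5*t^3 + t^2*(8*w - 57) + t*(w^2 - 37*w - 108) - 2*w^3 + 20*w^2 + 74*w + 52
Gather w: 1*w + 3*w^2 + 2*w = 3*w^2 + 3*w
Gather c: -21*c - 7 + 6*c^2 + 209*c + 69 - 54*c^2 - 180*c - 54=-48*c^2 + 8*c + 8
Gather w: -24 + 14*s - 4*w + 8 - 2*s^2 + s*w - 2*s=-2*s^2 + 12*s + w*(s - 4) - 16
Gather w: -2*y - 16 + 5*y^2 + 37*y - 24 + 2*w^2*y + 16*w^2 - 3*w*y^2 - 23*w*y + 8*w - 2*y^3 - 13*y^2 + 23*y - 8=w^2*(2*y + 16) + w*(-3*y^2 - 23*y + 8) - 2*y^3 - 8*y^2 + 58*y - 48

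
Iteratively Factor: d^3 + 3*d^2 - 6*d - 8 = (d + 1)*(d^2 + 2*d - 8) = (d + 1)*(d + 4)*(d - 2)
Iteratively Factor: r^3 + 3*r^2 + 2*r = (r + 2)*(r^2 + r) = r*(r + 2)*(r + 1)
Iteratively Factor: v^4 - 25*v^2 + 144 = (v - 3)*(v^3 + 3*v^2 - 16*v - 48) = (v - 3)*(v + 4)*(v^2 - v - 12) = (v - 3)*(v + 3)*(v + 4)*(v - 4)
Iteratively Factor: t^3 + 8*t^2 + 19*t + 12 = (t + 4)*(t^2 + 4*t + 3) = (t + 3)*(t + 4)*(t + 1)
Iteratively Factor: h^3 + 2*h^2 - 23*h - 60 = (h + 4)*(h^2 - 2*h - 15) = (h + 3)*(h + 4)*(h - 5)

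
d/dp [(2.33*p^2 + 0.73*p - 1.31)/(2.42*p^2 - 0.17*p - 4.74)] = (-2.1627*p^2 - 15.748*p - 3.6829)/(5.8564*p^4 - 0.8228*p^3 - 22.9127*p^2 + 1.6116*p + 22.4676)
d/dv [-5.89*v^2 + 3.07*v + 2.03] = 3.07 - 11.78*v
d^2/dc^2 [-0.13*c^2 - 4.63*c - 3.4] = -0.260000000000000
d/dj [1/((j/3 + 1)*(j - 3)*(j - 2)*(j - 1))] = 3*(-4*j^3 + 9*j^2 + 14*j - 27)/(j^8 - 6*j^7 - 5*j^6 + 96*j^5 - 149*j^4 - 270*j^3 + 981*j^2 - 972*j + 324)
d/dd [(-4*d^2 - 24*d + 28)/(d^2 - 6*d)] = 8*(6*d^2 - 7*d + 21)/(d^2*(d^2 - 12*d + 36))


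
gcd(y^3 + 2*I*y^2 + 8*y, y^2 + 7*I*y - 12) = y + 4*I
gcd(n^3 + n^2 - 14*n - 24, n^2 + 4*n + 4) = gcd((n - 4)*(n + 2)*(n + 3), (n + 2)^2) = n + 2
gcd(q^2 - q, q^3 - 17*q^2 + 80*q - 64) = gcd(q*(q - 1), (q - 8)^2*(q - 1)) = q - 1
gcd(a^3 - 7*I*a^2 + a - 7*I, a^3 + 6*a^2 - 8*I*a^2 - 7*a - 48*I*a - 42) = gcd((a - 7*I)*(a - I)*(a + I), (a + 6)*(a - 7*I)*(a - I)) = a^2 - 8*I*a - 7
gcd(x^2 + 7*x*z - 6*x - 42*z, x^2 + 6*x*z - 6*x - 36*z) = x - 6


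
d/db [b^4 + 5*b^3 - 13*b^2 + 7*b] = 4*b^3 + 15*b^2 - 26*b + 7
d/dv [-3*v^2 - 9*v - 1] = -6*v - 9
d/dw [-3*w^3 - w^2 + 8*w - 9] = -9*w^2 - 2*w + 8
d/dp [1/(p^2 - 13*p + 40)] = (13 - 2*p)/(p^2 - 13*p + 40)^2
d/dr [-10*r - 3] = -10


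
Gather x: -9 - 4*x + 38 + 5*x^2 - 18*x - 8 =5*x^2 - 22*x + 21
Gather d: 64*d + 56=64*d + 56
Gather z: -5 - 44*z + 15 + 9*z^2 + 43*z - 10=9*z^2 - z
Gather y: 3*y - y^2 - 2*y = -y^2 + y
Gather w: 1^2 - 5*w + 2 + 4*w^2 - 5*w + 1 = 4*w^2 - 10*w + 4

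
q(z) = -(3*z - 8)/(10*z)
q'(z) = -3/(10*z) + (3*z - 8)/(10*z^2) = -4/(5*z^2)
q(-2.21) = -0.66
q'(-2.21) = -0.16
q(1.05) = 0.46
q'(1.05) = -0.73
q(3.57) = -0.08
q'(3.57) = -0.06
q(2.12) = 0.08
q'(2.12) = -0.18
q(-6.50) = -0.42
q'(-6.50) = -0.02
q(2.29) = 0.05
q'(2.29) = -0.15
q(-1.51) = -0.83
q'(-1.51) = -0.35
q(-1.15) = -1.00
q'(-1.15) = -0.60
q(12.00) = -0.23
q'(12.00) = -0.00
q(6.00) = -0.17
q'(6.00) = -0.02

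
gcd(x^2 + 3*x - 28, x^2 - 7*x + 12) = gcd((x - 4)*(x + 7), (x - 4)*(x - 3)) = x - 4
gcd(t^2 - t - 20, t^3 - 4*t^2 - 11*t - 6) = 1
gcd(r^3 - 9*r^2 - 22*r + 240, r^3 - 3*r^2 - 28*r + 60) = r^2 - r - 30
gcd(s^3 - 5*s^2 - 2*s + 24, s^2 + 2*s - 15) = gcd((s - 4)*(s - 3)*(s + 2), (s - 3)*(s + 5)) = s - 3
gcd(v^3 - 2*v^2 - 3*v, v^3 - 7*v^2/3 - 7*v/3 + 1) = v^2 - 2*v - 3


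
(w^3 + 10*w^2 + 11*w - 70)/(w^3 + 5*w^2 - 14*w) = (w + 5)/w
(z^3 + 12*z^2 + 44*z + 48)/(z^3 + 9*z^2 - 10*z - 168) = (z^2 + 6*z + 8)/(z^2 + 3*z - 28)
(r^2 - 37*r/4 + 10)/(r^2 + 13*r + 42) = (r^2 - 37*r/4 + 10)/(r^2 + 13*r + 42)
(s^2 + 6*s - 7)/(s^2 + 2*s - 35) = (s - 1)/(s - 5)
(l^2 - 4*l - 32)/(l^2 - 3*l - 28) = (l - 8)/(l - 7)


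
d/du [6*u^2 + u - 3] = 12*u + 1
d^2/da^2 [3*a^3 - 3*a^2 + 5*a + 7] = 18*a - 6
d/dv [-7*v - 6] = -7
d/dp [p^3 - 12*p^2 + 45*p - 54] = 3*p^2 - 24*p + 45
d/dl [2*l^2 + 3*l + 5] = 4*l + 3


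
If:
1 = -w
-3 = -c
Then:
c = 3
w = -1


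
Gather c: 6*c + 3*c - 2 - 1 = 9*c - 3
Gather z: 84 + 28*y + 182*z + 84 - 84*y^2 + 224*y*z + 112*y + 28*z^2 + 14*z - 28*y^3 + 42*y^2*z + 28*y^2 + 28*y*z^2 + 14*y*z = -28*y^3 - 56*y^2 + 140*y + z^2*(28*y + 28) + z*(42*y^2 + 238*y + 196) + 168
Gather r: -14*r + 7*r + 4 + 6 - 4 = 6 - 7*r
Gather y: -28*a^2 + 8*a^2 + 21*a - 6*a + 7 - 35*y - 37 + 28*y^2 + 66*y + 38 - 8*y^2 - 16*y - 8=-20*a^2 + 15*a + 20*y^2 + 15*y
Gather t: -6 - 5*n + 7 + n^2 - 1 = n^2 - 5*n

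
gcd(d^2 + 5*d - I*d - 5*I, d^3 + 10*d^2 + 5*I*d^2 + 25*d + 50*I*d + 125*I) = d + 5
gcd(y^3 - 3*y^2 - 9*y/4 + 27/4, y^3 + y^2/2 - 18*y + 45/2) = y^2 - 9*y/2 + 9/2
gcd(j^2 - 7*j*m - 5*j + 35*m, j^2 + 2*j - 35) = j - 5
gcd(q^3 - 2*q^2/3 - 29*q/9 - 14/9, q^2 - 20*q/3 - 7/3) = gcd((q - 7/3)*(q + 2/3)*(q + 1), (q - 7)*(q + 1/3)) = 1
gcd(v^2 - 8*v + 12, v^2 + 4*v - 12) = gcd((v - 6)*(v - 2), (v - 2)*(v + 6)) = v - 2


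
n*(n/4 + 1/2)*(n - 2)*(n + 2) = n^4/4 + n^3/2 - n^2 - 2*n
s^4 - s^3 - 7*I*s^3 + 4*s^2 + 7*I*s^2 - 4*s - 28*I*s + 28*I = (s - 1)*(s - 7*I)*(s - 2*I)*(s + 2*I)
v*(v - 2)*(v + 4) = v^3 + 2*v^2 - 8*v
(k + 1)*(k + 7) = k^2 + 8*k + 7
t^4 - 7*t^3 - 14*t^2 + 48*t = t*(t - 8)*(t - 2)*(t + 3)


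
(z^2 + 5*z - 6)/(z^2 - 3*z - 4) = (-z^2 - 5*z + 6)/(-z^2 + 3*z + 4)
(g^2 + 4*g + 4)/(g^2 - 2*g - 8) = (g + 2)/(g - 4)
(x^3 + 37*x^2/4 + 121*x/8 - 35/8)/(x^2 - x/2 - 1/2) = (-8*x^3 - 74*x^2 - 121*x + 35)/(4*(-2*x^2 + x + 1))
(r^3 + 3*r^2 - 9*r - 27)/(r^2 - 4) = (r^3 + 3*r^2 - 9*r - 27)/(r^2 - 4)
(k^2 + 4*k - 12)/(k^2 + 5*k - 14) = (k + 6)/(k + 7)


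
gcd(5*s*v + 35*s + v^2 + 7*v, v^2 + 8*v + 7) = v + 7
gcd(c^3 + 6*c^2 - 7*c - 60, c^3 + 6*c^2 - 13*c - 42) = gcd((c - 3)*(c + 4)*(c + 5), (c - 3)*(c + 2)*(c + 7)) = c - 3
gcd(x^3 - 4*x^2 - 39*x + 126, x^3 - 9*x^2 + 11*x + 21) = x^2 - 10*x + 21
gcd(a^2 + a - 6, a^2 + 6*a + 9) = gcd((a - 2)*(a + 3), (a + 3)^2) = a + 3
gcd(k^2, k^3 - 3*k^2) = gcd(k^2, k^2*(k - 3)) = k^2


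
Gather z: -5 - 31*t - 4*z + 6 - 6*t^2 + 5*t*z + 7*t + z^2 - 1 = -6*t^2 - 24*t + z^2 + z*(5*t - 4)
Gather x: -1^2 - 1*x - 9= -x - 10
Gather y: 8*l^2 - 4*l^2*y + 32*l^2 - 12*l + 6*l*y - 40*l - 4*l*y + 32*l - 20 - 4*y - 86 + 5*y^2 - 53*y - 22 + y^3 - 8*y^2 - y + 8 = 40*l^2 - 20*l + y^3 - 3*y^2 + y*(-4*l^2 + 2*l - 58) - 120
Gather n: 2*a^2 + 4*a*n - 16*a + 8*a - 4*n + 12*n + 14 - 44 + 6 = 2*a^2 - 8*a + n*(4*a + 8) - 24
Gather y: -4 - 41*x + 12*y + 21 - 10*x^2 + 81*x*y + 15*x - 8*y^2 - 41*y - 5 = -10*x^2 - 26*x - 8*y^2 + y*(81*x - 29) + 12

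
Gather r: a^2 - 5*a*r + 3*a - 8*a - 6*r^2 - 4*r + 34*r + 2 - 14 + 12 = a^2 - 5*a - 6*r^2 + r*(30 - 5*a)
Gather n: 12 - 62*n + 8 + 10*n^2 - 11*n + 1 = 10*n^2 - 73*n + 21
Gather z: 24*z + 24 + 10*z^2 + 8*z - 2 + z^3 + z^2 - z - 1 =z^3 + 11*z^2 + 31*z + 21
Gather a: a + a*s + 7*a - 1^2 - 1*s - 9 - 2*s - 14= a*(s + 8) - 3*s - 24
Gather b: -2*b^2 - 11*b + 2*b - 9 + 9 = -2*b^2 - 9*b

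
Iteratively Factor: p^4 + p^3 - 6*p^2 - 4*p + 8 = (p - 1)*(p^3 + 2*p^2 - 4*p - 8) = (p - 1)*(p + 2)*(p^2 - 4) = (p - 2)*(p - 1)*(p + 2)*(p + 2)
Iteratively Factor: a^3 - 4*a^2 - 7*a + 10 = (a - 5)*(a^2 + a - 2) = (a - 5)*(a + 2)*(a - 1)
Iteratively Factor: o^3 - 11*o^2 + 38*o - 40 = (o - 4)*(o^2 - 7*o + 10) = (o - 4)*(o - 2)*(o - 5)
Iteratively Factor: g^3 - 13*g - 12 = (g + 1)*(g^2 - g - 12) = (g - 4)*(g + 1)*(g + 3)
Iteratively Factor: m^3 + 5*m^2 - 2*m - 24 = (m - 2)*(m^2 + 7*m + 12) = (m - 2)*(m + 3)*(m + 4)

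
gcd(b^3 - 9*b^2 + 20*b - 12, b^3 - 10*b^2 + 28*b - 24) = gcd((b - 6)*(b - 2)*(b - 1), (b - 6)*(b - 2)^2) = b^2 - 8*b + 12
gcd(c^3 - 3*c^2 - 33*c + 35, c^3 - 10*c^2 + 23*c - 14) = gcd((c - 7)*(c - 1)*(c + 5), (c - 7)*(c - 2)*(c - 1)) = c^2 - 8*c + 7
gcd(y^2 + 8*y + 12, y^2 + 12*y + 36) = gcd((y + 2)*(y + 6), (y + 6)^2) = y + 6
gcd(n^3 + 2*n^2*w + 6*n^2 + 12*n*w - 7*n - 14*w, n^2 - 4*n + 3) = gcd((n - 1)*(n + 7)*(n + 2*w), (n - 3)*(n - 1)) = n - 1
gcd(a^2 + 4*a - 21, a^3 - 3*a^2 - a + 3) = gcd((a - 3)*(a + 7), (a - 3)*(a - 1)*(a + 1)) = a - 3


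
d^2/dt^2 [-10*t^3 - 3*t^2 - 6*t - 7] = -60*t - 6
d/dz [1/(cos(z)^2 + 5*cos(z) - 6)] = (2*cos(z) + 5)*sin(z)/(cos(z)^2 + 5*cos(z) - 6)^2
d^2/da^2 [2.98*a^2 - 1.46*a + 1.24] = 5.96000000000000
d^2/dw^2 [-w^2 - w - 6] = -2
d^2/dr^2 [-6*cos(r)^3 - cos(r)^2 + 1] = 9*cos(r)/2 + 2*cos(2*r) + 27*cos(3*r)/2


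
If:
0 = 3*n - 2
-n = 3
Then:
No Solution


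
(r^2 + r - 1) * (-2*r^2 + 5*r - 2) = -2*r^4 + 3*r^3 + 5*r^2 - 7*r + 2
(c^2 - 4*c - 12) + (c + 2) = c^2 - 3*c - 10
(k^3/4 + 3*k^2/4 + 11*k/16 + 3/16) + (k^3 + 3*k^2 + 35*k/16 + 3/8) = 5*k^3/4 + 15*k^2/4 + 23*k/8 + 9/16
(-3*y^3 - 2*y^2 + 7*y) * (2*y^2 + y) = -6*y^5 - 7*y^4 + 12*y^3 + 7*y^2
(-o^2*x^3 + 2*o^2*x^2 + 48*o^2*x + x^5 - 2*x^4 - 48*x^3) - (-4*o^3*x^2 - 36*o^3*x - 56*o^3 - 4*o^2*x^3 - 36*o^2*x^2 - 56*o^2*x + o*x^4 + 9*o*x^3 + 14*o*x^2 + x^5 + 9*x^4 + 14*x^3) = 4*o^3*x^2 + 36*o^3*x + 56*o^3 + 3*o^2*x^3 + 38*o^2*x^2 + 104*o^2*x - o*x^4 - 9*o*x^3 - 14*o*x^2 - 11*x^4 - 62*x^3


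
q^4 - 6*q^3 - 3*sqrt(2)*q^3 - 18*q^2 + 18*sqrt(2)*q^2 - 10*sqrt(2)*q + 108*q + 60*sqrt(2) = (q - 6)*(q - 5*sqrt(2))*(q + sqrt(2))^2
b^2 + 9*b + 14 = (b + 2)*(b + 7)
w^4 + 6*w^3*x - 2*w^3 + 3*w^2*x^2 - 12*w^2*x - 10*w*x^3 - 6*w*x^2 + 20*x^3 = (w - 2)*(w - x)*(w + 2*x)*(w + 5*x)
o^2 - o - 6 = (o - 3)*(o + 2)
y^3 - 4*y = y*(y - 2)*(y + 2)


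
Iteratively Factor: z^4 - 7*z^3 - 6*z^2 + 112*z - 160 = (z + 4)*(z^3 - 11*z^2 + 38*z - 40) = (z - 5)*(z + 4)*(z^2 - 6*z + 8) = (z - 5)*(z - 4)*(z + 4)*(z - 2)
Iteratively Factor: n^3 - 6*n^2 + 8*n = (n - 4)*(n^2 - 2*n) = (n - 4)*(n - 2)*(n)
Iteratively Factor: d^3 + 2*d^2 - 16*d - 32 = (d + 2)*(d^2 - 16) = (d - 4)*(d + 2)*(d + 4)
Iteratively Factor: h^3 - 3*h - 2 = (h + 1)*(h^2 - h - 2) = (h + 1)^2*(h - 2)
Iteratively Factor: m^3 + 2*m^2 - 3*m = (m - 1)*(m^2 + 3*m) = m*(m - 1)*(m + 3)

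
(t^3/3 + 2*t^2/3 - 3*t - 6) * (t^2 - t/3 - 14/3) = t^5/3 + 5*t^4/9 - 43*t^3/9 - 73*t^2/9 + 16*t + 28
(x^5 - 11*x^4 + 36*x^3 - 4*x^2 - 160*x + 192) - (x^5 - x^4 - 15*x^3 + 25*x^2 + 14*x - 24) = -10*x^4 + 51*x^3 - 29*x^2 - 174*x + 216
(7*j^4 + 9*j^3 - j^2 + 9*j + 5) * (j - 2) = 7*j^5 - 5*j^4 - 19*j^3 + 11*j^2 - 13*j - 10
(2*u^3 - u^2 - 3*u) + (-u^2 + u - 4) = 2*u^3 - 2*u^2 - 2*u - 4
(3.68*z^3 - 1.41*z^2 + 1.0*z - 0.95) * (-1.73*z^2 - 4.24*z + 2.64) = -6.3664*z^5 - 13.1639*z^4 + 13.9636*z^3 - 6.3189*z^2 + 6.668*z - 2.508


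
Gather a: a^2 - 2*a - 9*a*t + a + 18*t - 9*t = a^2 + a*(-9*t - 1) + 9*t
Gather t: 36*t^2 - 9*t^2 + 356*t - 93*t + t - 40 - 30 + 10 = 27*t^2 + 264*t - 60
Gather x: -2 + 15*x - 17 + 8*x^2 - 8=8*x^2 + 15*x - 27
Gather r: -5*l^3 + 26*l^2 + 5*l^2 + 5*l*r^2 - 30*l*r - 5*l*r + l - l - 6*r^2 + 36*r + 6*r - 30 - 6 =-5*l^3 + 31*l^2 + r^2*(5*l - 6) + r*(42 - 35*l) - 36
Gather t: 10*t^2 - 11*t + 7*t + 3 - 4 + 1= 10*t^2 - 4*t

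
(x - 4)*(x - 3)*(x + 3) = x^3 - 4*x^2 - 9*x + 36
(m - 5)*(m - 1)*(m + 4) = m^3 - 2*m^2 - 19*m + 20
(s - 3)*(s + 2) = s^2 - s - 6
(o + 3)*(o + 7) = o^2 + 10*o + 21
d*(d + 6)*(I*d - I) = I*d^3 + 5*I*d^2 - 6*I*d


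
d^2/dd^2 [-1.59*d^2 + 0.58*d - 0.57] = -3.18000000000000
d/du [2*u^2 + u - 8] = 4*u + 1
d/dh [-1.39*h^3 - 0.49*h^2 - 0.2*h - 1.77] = -4.17*h^2 - 0.98*h - 0.2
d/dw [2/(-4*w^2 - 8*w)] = (w + 1)/(w^2*(w + 2)^2)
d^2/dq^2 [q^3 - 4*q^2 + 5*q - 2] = 6*q - 8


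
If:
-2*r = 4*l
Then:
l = -r/2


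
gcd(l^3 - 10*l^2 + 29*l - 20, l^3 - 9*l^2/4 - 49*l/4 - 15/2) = l - 5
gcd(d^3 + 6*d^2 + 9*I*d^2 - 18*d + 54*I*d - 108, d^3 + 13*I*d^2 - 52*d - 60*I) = d + 6*I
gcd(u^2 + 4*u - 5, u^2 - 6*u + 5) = u - 1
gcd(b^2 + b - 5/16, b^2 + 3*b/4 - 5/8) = b + 5/4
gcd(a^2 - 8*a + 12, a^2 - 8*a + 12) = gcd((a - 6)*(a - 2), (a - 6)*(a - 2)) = a^2 - 8*a + 12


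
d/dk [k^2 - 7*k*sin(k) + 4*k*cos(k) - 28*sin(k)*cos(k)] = -4*k*sin(k) - 7*k*cos(k) + 2*k - 7*sin(k) + 4*cos(k) - 28*cos(2*k)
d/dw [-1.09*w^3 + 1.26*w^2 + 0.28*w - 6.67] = -3.27*w^2 + 2.52*w + 0.28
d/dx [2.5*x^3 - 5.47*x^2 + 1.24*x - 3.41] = 7.5*x^2 - 10.94*x + 1.24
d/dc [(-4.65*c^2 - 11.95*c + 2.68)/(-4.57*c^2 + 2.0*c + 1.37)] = (-63.9115*c^2 + 11.7542*c - 21.7315)/(20.8849*c^4 - 18.28*c^3 - 8.5218*c^2 + 5.48*c + 1.8769)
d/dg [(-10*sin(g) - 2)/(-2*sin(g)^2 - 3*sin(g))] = 2*(-4*sin(g) + 5*cos(2*g) - 8)*cos(g)/((2*sin(g) + 3)^2*sin(g)^2)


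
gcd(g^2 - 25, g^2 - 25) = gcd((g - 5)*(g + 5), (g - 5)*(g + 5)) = g^2 - 25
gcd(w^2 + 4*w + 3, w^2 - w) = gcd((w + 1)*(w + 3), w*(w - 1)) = 1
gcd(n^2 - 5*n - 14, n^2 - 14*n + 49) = n - 7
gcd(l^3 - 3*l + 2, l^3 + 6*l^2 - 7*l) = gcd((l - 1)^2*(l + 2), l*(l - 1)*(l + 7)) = l - 1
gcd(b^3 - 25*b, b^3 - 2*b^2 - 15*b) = b^2 - 5*b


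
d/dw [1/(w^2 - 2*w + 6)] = 2*(1 - w)/(w^2 - 2*w + 6)^2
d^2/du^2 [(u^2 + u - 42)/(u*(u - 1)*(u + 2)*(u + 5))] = 6*(u^8 + 8*u^7 - 113*u^6 - 1201*u^5 - 3314*u^4 - 1703*u^3 + 2142*u^2 + 1260*u - 1400)/(u^3*(u^9 + 18*u^8 + 117*u^7 + 294*u^6 - 9*u^5 - 1098*u^4 - 753*u^3 + 1530*u^2 + 900*u - 1000))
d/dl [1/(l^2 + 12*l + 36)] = 2*(-l - 6)/(l^2 + 12*l + 36)^2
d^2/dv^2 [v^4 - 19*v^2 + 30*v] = 12*v^2 - 38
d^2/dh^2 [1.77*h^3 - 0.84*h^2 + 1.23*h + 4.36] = 10.62*h - 1.68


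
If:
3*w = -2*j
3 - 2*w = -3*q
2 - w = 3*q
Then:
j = -5/2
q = 1/9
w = 5/3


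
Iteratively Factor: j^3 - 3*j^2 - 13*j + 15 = (j - 1)*(j^2 - 2*j - 15) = (j - 1)*(j + 3)*(j - 5)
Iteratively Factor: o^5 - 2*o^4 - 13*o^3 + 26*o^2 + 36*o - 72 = (o - 2)*(o^4 - 13*o^2 + 36) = (o - 2)^2*(o^3 + 2*o^2 - 9*o - 18) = (o - 3)*(o - 2)^2*(o^2 + 5*o + 6) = (o - 3)*(o - 2)^2*(o + 3)*(o + 2)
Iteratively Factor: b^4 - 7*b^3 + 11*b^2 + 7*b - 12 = (b - 3)*(b^3 - 4*b^2 - b + 4) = (b - 4)*(b - 3)*(b^2 - 1) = (b - 4)*(b - 3)*(b - 1)*(b + 1)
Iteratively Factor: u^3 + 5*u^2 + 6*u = (u)*(u^2 + 5*u + 6) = u*(u + 3)*(u + 2)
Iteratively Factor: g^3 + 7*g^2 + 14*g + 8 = (g + 4)*(g^2 + 3*g + 2) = (g + 1)*(g + 4)*(g + 2)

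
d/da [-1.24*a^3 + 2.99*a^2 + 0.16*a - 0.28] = -3.72*a^2 + 5.98*a + 0.16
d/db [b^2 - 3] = 2*b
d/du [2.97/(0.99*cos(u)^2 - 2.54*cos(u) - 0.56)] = (5.8806*cos(u) - 7.5438)*sin(u)/(-0.99*cos(u)^2 + 2.54*cos(u) + 0.56)^2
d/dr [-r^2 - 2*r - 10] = -2*r - 2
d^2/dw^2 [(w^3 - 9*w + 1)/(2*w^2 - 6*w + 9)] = 6*(-6*w^3 - 50*w^2 + 231*w - 156)/(8*w^6 - 72*w^5 + 324*w^4 - 864*w^3 + 1458*w^2 - 1458*w + 729)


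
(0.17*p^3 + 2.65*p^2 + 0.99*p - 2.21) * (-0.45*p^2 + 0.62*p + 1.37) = -0.0765*p^5 - 1.0871*p^4 + 1.4304*p^3 + 5.2388*p^2 - 0.0138999999999998*p - 3.0277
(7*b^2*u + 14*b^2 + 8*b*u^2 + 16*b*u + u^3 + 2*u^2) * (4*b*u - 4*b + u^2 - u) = 28*b^3*u^2 + 28*b^3*u - 56*b^3 + 39*b^2*u^3 + 39*b^2*u^2 - 78*b^2*u + 12*b*u^4 + 12*b*u^3 - 24*b*u^2 + u^5 + u^4 - 2*u^3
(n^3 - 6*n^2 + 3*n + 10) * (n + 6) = n^4 - 33*n^2 + 28*n + 60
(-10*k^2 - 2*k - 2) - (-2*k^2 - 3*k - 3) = -8*k^2 + k + 1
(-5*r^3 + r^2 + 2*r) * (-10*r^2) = 50*r^5 - 10*r^4 - 20*r^3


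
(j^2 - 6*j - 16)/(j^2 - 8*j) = (j + 2)/j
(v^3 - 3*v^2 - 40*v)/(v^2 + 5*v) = v - 8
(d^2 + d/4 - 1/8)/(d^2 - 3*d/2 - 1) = (d - 1/4)/(d - 2)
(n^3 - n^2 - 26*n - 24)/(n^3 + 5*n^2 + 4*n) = (n - 6)/n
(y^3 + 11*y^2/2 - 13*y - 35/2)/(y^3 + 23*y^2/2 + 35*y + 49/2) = (2*y - 5)/(2*y + 7)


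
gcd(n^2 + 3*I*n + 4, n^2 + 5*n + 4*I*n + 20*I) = n + 4*I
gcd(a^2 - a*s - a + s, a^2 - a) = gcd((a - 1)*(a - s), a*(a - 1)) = a - 1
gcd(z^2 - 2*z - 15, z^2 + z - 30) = z - 5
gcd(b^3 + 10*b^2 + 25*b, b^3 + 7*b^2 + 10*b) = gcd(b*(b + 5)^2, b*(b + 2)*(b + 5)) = b^2 + 5*b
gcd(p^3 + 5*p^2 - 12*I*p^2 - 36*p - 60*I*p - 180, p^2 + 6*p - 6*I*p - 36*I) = p - 6*I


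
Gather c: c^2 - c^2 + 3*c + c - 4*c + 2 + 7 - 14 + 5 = 0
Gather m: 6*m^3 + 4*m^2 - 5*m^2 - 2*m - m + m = 6*m^3 - m^2 - 2*m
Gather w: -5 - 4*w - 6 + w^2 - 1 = w^2 - 4*w - 12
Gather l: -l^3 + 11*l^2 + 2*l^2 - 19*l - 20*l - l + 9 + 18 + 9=-l^3 + 13*l^2 - 40*l + 36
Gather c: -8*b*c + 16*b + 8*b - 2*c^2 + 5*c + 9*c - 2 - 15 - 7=24*b - 2*c^2 + c*(14 - 8*b) - 24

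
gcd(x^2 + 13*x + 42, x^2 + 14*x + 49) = x + 7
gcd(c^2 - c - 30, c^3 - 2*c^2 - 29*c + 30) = c^2 - c - 30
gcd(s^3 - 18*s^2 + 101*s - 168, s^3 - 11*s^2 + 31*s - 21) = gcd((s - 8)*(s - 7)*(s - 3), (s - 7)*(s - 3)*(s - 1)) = s^2 - 10*s + 21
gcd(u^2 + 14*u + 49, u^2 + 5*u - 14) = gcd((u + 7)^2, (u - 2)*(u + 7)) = u + 7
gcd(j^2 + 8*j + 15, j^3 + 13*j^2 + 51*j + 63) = j + 3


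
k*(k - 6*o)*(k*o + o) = k^3*o - 6*k^2*o^2 + k^2*o - 6*k*o^2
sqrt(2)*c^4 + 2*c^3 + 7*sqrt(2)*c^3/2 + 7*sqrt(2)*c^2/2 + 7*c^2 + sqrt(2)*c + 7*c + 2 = (c + 1/2)*(c + 2)*(c + sqrt(2))*(sqrt(2)*c + sqrt(2))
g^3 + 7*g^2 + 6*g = g*(g + 1)*(g + 6)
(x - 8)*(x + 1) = x^2 - 7*x - 8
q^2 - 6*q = q*(q - 6)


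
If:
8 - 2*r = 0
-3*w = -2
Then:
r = 4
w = 2/3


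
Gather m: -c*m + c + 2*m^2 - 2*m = c + 2*m^2 + m*(-c - 2)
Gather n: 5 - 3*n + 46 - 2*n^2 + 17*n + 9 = -2*n^2 + 14*n + 60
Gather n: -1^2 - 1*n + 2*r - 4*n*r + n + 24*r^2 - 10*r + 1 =-4*n*r + 24*r^2 - 8*r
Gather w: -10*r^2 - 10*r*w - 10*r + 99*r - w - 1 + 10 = -10*r^2 + 89*r + w*(-10*r - 1) + 9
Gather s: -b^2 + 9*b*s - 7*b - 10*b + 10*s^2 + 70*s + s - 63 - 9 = -b^2 - 17*b + 10*s^2 + s*(9*b + 71) - 72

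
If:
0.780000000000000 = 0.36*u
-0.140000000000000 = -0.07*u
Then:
No Solution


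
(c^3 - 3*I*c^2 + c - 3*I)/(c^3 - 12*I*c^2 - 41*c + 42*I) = (c^2 + 1)/(c^2 - 9*I*c - 14)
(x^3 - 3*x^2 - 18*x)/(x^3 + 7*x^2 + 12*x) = (x - 6)/(x + 4)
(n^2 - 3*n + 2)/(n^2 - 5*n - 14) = (-n^2 + 3*n - 2)/(-n^2 + 5*n + 14)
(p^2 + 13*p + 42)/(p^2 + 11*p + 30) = (p + 7)/(p + 5)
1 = 1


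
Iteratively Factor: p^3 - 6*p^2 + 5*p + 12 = (p + 1)*(p^2 - 7*p + 12) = (p - 4)*(p + 1)*(p - 3)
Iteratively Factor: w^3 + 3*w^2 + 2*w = (w + 1)*(w^2 + 2*w) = w*(w + 1)*(w + 2)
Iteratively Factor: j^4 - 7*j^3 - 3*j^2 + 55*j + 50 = (j + 2)*(j^3 - 9*j^2 + 15*j + 25) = (j - 5)*(j + 2)*(j^2 - 4*j - 5) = (j - 5)^2*(j + 2)*(j + 1)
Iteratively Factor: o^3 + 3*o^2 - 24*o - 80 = (o - 5)*(o^2 + 8*o + 16) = (o - 5)*(o + 4)*(o + 4)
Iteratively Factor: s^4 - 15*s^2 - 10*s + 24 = (s - 4)*(s^3 + 4*s^2 + s - 6) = (s - 4)*(s + 2)*(s^2 + 2*s - 3) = (s - 4)*(s + 2)*(s + 3)*(s - 1)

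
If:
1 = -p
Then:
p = -1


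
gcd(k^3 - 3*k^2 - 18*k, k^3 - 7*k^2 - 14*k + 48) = k + 3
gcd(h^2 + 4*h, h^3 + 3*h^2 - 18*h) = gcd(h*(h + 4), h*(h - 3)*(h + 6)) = h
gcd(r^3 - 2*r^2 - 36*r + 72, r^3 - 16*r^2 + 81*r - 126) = r - 6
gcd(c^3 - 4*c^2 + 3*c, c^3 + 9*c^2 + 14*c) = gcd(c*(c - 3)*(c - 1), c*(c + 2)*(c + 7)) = c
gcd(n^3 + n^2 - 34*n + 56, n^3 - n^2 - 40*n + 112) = n^2 + 3*n - 28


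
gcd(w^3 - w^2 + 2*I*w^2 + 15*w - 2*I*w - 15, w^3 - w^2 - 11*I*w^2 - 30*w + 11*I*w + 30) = w - 1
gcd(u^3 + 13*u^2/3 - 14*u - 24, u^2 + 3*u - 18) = u^2 + 3*u - 18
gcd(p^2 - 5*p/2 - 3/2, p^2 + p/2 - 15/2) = 1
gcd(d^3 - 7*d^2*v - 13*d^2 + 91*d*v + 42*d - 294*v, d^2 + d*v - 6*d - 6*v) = d - 6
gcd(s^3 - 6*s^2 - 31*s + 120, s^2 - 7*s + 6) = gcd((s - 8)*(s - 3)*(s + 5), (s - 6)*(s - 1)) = 1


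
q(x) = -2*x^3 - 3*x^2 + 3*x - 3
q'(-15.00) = -1257.00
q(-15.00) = 6027.00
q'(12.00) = -933.00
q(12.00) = -3855.00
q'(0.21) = 1.48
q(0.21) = -2.52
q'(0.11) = 2.27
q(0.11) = -2.71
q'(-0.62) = 4.41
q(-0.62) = -5.54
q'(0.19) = 1.64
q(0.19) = -2.55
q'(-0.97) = 3.17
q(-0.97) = -6.91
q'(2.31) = -42.88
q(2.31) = -36.73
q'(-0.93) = 3.39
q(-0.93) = -6.78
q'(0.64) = -3.30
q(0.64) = -2.83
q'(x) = -6*x^2 - 6*x + 3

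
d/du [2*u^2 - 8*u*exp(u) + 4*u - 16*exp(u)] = -8*u*exp(u) + 4*u - 24*exp(u) + 4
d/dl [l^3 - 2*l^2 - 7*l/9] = 3*l^2 - 4*l - 7/9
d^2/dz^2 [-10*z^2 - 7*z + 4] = -20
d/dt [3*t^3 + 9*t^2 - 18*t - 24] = 9*t^2 + 18*t - 18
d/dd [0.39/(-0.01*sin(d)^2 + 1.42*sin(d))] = (0.0078*sin(d) - 0.5538)*cos(d)/((0.01*sin(d) - 1.42)^2*sin(d)^2)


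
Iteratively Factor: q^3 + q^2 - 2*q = (q - 1)*(q^2 + 2*q) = q*(q - 1)*(q + 2)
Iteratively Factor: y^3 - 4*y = (y + 2)*(y^2 - 2*y) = (y - 2)*(y + 2)*(y)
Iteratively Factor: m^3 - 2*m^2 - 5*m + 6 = (m + 2)*(m^2 - 4*m + 3) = (m - 1)*(m + 2)*(m - 3)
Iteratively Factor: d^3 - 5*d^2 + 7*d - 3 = (d - 3)*(d^2 - 2*d + 1) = (d - 3)*(d - 1)*(d - 1)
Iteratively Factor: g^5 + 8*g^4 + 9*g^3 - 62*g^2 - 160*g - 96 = (g + 2)*(g^4 + 6*g^3 - 3*g^2 - 56*g - 48) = (g + 2)*(g + 4)*(g^3 + 2*g^2 - 11*g - 12) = (g - 3)*(g + 2)*(g + 4)*(g^2 + 5*g + 4) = (g - 3)*(g + 2)*(g + 4)^2*(g + 1)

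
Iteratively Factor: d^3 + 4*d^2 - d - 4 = (d + 1)*(d^2 + 3*d - 4) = (d + 1)*(d + 4)*(d - 1)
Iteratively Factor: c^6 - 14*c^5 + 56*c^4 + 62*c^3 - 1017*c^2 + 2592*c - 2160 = (c - 3)*(c^5 - 11*c^4 + 23*c^3 + 131*c^2 - 624*c + 720) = (c - 5)*(c - 3)*(c^4 - 6*c^3 - 7*c^2 + 96*c - 144) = (c - 5)*(c - 4)*(c - 3)*(c^3 - 2*c^2 - 15*c + 36) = (c - 5)*(c - 4)*(c - 3)^2*(c^2 + c - 12) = (c - 5)*(c - 4)*(c - 3)^3*(c + 4)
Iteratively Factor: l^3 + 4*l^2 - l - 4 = (l + 1)*(l^2 + 3*l - 4) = (l + 1)*(l + 4)*(l - 1)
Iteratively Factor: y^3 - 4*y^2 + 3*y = (y)*(y^2 - 4*y + 3) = y*(y - 1)*(y - 3)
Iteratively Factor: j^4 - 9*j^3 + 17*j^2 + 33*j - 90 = (j - 3)*(j^3 - 6*j^2 - j + 30) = (j - 5)*(j - 3)*(j^2 - j - 6) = (j - 5)*(j - 3)^2*(j + 2)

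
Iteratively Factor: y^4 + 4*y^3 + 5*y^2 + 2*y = (y)*(y^3 + 4*y^2 + 5*y + 2) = y*(y + 1)*(y^2 + 3*y + 2) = y*(y + 1)*(y + 2)*(y + 1)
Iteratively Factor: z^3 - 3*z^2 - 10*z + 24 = (z - 2)*(z^2 - z - 12) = (z - 2)*(z + 3)*(z - 4)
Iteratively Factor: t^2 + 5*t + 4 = (t + 4)*(t + 1)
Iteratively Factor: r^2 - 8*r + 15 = (r - 5)*(r - 3)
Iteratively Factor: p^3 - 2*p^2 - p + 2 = (p - 2)*(p^2 - 1) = (p - 2)*(p - 1)*(p + 1)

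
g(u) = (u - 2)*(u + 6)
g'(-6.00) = -8.00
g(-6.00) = 0.00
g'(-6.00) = -8.00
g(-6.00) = 0.00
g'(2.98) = 9.96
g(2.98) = 8.80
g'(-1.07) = 1.86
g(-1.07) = -15.14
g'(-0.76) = 2.48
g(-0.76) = -14.46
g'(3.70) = 11.40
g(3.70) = 16.49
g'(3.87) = 11.74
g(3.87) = 18.46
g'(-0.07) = 3.86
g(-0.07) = -12.28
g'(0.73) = 5.46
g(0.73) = -8.55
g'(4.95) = 13.90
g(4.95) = 32.30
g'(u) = 2*u + 4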